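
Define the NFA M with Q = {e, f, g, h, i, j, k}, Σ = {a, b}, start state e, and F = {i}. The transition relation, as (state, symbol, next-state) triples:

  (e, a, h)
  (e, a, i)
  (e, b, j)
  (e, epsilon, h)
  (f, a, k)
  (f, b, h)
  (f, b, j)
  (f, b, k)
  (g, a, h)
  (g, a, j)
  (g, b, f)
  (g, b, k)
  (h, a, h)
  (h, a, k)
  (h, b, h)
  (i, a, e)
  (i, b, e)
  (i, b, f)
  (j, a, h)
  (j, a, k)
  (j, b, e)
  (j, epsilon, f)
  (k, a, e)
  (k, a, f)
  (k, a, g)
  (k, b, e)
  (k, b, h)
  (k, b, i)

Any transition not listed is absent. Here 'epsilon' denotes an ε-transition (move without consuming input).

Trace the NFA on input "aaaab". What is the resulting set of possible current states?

{e, f, h, i, j, k}

Start: ε-closure({e}) = {e, h}.
Read 'a': e→{h, i}, h→{h, k}; now {h, i, k}.
Read 'a': h→{h, k}, i→{e}, k→{e, f, g}; now {e, f, g, h, k}.
Read 'a': e→{h, i}, f→{k}, g→{h, j}, h→{h, k}, k→{e, f, g}; now {e, f, g, h, i, j, k}.
Read 'a': e→{h, i}, f→{k}, g→{h, j}, h→{h, k}, i→{e}, j→{h, k}, k→{e, f, g}; now {e, f, g, h, i, j, k}.
Read 'b': e→{j}, f→{h, j, k}, g→{f, k}, h→{h}, i→{e, f}, j→{e}, k→{e, h, i}; now {e, f, h, i, j, k}.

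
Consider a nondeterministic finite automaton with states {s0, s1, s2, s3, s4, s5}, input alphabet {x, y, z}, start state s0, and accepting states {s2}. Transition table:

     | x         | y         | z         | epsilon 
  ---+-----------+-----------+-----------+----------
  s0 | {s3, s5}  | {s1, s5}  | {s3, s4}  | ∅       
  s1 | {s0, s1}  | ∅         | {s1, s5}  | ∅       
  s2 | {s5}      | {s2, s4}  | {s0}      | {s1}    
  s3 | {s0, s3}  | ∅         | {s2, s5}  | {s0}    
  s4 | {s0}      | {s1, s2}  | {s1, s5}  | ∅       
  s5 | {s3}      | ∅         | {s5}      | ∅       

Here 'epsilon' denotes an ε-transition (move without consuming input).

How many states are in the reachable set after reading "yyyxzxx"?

0

Start in {s0}.
Read 'y': {s0} → {s1, s5}.
Read 'y': {s1, s5} → ∅.
The set is empty and remains empty for the remaining 5 symbols.
That set has 0 states.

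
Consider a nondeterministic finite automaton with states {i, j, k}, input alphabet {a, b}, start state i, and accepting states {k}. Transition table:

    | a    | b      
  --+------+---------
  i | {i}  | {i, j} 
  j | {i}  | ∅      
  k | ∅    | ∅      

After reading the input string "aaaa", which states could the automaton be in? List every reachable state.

{i}

Start in {i}.
Read 'a': i→{i}; now {i}.
Read 'a': i→{i}; now {i}.
Read 'a': i→{i}; now {i}.
Read 'a': i→{i}; now {i}.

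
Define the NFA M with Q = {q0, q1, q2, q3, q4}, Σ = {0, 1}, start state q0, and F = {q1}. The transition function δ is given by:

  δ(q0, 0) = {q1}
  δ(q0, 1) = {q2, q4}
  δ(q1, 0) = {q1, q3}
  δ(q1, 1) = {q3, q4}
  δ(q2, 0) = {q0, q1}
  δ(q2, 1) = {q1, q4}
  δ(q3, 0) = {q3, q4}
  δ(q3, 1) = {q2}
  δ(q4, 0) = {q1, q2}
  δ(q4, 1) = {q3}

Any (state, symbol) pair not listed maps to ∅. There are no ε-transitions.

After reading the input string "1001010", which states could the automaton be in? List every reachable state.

{q0, q1, q2, q3, q4}

Start in {q0}.
Read '1': {q0} → {q2, q4}.
Read '0': {q2, q4} → {q0, q1, q2}.
Read '0': {q0, q1, q2} → {q0, q1, q3}.
Read '1': {q0, q1, q3} → {q2, q3, q4}.
Read '0': {q2, q3, q4} → {q0, q1, q2, q3, q4}.
Read '1': {q0, q1, q2, q3, q4} → {q1, q2, q3, q4}.
Read '0': {q1, q2, q3, q4} → {q0, q1, q2, q3, q4}.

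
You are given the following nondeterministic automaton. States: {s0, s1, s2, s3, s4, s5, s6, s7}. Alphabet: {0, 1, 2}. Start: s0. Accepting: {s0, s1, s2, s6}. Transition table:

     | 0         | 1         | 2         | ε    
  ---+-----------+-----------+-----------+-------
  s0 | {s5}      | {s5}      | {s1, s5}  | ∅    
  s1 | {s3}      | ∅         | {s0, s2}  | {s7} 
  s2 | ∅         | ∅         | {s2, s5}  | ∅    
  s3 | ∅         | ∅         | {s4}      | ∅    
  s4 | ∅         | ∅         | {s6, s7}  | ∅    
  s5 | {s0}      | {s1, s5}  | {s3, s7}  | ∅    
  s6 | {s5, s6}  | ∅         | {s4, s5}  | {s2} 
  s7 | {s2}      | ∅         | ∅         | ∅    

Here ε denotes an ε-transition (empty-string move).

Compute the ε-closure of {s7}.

Begin with {s7}.
No ε-moves leave this set, so the closure equals the set itself.

{s7}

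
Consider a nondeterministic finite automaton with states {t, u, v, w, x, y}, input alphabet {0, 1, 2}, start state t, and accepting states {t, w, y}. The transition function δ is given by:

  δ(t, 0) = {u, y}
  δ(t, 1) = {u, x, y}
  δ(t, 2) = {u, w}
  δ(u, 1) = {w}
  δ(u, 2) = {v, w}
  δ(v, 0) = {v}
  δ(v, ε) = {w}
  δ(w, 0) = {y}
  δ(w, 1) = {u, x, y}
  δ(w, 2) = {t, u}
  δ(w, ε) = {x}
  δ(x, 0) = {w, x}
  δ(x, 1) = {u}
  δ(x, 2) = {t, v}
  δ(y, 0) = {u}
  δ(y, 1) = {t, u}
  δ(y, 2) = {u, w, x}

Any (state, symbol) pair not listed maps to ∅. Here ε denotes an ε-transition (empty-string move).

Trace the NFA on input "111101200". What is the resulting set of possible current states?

{u, v, w, x, y}

Start in {t}.
Read '1': t→{u, x, y}; now {u, x, y}.
Read '1': u→{w}, x→{u}, y→{t, u}; union {t, u, w}; ε-closure = {t, u, w, x}.
Read '1': t→{u, x, y}, u→{w}, w→{u, x, y}, x→{u}; now {u, w, x, y}.
Read '1': u→{w}, w→{u, x, y}, x→{u}, y→{t, u}; now {t, u, w, x, y}.
Read '0': t→{u, y}, u→∅, w→{y}, x→{w, x}, y→{u}; now {u, w, x, y}.
Read '1': u→{w}, w→{u, x, y}, x→{u}, y→{t, u}; now {t, u, w, x, y}.
Read '2': t→{u, w}, u→{v, w}, w→{t, u}, x→{t, v}, y→{u, w, x}; now {t, u, v, w, x}.
Read '0': t→{u, y}, u→∅, v→{v}, w→{y}, x→{w, x}; now {u, v, w, x, y}.
Read '0': u→∅, v→{v}, w→{y}, x→{w, x}, y→{u}; now {u, v, w, x, y}.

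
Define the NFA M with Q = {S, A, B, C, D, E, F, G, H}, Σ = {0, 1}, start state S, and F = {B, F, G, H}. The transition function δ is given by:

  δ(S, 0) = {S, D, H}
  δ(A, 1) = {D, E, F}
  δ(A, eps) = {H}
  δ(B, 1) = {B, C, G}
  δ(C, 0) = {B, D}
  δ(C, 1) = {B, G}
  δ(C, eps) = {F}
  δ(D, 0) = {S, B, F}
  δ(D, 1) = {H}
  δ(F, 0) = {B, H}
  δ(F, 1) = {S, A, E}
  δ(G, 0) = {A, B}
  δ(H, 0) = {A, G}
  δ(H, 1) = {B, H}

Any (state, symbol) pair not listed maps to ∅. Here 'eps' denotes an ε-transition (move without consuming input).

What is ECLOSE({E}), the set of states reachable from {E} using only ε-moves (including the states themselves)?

Begin with {E}.
No ε-moves leave this set, so the closure equals the set itself.

{E}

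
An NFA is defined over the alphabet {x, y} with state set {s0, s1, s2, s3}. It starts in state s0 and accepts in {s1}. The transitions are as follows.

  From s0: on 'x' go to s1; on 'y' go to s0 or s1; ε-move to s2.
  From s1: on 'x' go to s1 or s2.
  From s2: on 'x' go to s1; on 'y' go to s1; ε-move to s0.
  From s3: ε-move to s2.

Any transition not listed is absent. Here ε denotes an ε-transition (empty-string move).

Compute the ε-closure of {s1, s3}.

Begin with {s1, s3}.
ε-move s3 → s2; add s2.
ε-move s2 → s0; add s0.

{s0, s1, s2, s3}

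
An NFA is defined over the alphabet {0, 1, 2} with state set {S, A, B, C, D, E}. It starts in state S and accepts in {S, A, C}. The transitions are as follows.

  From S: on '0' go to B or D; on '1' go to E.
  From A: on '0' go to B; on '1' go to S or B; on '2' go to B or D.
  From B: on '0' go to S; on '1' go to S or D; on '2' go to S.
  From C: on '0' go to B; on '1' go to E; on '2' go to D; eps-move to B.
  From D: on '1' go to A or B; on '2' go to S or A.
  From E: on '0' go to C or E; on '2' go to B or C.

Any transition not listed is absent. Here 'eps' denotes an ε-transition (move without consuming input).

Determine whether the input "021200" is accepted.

Yes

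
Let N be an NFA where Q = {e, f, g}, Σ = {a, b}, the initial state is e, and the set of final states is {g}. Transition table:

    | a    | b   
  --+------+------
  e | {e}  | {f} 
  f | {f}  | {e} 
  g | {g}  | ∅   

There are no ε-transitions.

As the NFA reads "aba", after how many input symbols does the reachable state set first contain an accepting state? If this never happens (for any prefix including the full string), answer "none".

Start in {e}.
Read 'a': {e} → {e}.
Read 'b': {e} → {f}.
Read 'a': {f} → {f}.
No reachable set along the way intersects F.

none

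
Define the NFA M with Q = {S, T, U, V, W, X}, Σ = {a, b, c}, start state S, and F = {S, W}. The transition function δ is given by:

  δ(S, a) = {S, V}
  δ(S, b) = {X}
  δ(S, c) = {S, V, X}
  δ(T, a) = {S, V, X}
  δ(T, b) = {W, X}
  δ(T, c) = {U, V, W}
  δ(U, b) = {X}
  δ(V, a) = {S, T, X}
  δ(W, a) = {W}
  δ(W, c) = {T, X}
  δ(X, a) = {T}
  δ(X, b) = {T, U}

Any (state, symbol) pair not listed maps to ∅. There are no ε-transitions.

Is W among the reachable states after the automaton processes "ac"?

No

Start in {S}.
Read 'a': S→{S, V}; now {S, V}.
Read 'c': S→{S, V, X}, V→∅; now {S, V, X}.
State W is not in {S, V, X}.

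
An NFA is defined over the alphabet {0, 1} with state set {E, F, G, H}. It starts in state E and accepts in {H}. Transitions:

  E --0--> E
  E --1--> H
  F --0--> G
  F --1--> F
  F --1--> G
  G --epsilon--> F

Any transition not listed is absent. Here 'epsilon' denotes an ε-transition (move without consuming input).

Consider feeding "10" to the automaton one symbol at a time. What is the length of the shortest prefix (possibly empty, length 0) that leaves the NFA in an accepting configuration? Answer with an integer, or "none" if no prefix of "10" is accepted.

1

Start in {E}.
Read '1': E→{H}; now {H}.
None of the earlier sets intersect F, but {H} does.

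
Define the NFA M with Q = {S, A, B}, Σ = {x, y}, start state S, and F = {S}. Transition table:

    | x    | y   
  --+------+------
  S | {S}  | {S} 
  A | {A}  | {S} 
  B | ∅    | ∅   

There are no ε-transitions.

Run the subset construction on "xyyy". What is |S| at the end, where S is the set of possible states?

Start in {S}.
Read 'x': S→{S}; now {S}.
Read 'y': S→{S}; now {S}.
Read 'y': S→{S}; now {S}.
Read 'y': S→{S}; now {S}.
That set has 1 state.

1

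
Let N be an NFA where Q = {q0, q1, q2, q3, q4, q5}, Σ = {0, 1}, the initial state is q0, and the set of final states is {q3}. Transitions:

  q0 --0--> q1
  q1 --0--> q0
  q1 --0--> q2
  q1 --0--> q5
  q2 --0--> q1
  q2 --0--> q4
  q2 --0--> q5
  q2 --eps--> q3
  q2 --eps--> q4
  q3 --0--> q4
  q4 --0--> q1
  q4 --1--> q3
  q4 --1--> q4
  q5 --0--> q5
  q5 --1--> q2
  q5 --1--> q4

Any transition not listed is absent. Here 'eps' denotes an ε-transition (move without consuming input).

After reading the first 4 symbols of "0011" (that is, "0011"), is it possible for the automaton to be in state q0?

Start in {q0}.
Read '0': q0→{q1}; now {q1}.
Read '0': q1→{q0, q2, q5}; union {q0, q2, q5}; ε-closure = {q0, q2, q3, q4, q5}.
Read '1': q0→∅, q2→∅, q3→∅, q4→{q3, q4}, q5→{q2, q4}; now {q2, q3, q4}.
Read '1': q2→∅, q3→∅, q4→{q3, q4}; now {q3, q4}.
State q0 is not in {q3, q4}.

No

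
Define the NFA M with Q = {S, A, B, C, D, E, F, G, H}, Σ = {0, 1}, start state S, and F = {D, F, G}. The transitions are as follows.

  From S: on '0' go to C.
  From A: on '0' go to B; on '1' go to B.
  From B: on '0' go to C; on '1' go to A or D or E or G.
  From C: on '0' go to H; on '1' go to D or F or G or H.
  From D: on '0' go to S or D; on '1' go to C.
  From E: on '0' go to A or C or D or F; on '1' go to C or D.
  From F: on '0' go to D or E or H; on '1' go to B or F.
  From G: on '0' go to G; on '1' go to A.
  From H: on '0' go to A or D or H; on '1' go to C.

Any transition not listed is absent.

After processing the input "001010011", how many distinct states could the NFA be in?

6

Start in {S}.
Read '0': S→{C}; now {C}.
Read '0': C→{H}; now {H}.
Read '1': H→{C}; now {C}.
Read '0': C→{H}; now {H}.
Read '1': H→{C}; now {C}.
Read '0': C→{H}; now {H}.
Read '0': H→{A, D, H}; now {A, D, H}.
Read '1': A→{B}, D→{C}, H→{C}; now {B, C}.
Read '1': B→{A, D, E, G}, C→{D, F, G, H}; now {A, D, E, F, G, H}.
That set has 6 states.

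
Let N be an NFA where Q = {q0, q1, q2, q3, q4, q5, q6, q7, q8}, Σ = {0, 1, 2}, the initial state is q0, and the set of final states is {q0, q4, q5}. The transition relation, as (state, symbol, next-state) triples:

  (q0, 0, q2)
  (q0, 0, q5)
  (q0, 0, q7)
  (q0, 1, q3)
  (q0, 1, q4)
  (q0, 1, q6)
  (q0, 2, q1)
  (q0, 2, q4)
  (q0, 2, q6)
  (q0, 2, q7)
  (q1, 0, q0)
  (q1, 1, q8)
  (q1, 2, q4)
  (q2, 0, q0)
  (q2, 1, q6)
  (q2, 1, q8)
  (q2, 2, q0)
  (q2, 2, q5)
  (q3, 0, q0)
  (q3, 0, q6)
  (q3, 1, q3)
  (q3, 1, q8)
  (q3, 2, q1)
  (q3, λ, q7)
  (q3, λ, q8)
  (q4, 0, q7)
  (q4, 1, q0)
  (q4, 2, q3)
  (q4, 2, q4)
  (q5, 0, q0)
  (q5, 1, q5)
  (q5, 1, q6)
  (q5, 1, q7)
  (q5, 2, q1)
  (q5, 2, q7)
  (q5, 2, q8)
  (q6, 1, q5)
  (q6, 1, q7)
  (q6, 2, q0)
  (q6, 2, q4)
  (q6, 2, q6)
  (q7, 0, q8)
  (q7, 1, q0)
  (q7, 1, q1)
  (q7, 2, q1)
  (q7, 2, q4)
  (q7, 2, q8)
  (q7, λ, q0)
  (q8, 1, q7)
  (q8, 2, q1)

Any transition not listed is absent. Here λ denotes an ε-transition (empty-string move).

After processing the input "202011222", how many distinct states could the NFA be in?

Start in {q0}.
Read '2': {q0} → {q0, q1, q4, q6, q7}.
Read '0': {q0, q1, q4, q6, q7} → {q0, q2, q5, q7, q8}.
Read '2': {q0, q2, q5, q7, q8} → {q0, q1, q4, q5, q6, q7, q8}.
Read '0': {q0, q1, q4, q5, q6, q7, q8} → {q0, q2, q5, q7, q8}.
Read '1': {q0, q2, q5, q7, q8} → {q0, q1, q3, q4, q5, q6, q7, q8}.
Read '1': {q0, q1, q3, q4, q5, q6, q7, q8} → {q0, q1, q3, q4, q5, q6, q7, q8}.
Read '2': {q0, q1, q3, q4, q5, q6, q7, q8} → {q0, q1, q3, q4, q6, q7, q8}.
Read '2': {q0, q1, q3, q4, q6, q7, q8} → {q0, q1, q3, q4, q6, q7, q8}.
Read '2': {q0, q1, q3, q4, q6, q7, q8} → {q0, q1, q3, q4, q6, q7, q8}.
That set has 7 states.

7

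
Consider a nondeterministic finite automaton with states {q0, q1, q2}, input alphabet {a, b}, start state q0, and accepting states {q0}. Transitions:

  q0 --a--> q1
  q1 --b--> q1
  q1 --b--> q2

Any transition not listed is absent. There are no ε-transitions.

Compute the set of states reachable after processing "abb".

{q1, q2}

Start in {q0}.
Read 'a': {q0} → {q1}.
Read 'b': {q1} → {q1, q2}.
Read 'b': {q1, q2} → {q1, q2}.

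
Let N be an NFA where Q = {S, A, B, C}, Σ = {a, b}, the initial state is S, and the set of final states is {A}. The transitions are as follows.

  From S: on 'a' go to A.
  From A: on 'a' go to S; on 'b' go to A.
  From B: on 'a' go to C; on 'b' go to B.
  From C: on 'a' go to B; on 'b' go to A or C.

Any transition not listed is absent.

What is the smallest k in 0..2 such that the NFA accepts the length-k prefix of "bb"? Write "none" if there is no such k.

none

Start in {S}.
Read 'b': S→∅; now ∅.
The set is empty and remains empty for the remaining 1 symbol.
No reachable set along the way intersects F.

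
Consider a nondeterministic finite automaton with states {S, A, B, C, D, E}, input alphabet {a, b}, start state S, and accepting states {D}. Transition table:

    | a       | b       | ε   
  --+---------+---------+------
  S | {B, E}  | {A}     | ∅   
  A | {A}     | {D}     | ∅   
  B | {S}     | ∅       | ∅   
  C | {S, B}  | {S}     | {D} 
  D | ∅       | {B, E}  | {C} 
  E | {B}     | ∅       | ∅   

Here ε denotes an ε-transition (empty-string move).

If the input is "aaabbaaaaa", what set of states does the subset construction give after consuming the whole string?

Start in {S}.
Read 'a': S→{B, E}; now {B, E}.
Read 'a': B→{S}, E→{B}; now {S, B}.
Read 'a': S→{B, E}, B→{S}; now {S, B, E}.
Read 'b': S→{A}, B→∅, E→∅; now {A}.
Read 'b': A→{D}; union {D}; ε-closure = {C, D}.
Read 'a': C→{S, B}, D→∅; now {S, B}.
Read 'a': S→{B, E}, B→{S}; now {S, B, E}.
Read 'a': S→{B, E}, B→{S}, E→{B}; now {S, B, E}.
Read 'a': S→{B, E}, B→{S}, E→{B}; now {S, B, E}.
Read 'a': S→{B, E}, B→{S}, E→{B}; now {S, B, E}.

{S, B, E}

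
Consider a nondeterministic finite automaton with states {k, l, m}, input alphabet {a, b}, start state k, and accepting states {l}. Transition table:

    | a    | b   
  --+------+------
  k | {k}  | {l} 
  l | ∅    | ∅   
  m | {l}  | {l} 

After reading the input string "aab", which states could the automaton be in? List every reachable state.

Start in {k}.
Read 'a': {k} → {k}.
Read 'a': {k} → {k}.
Read 'b': {k} → {l}.

{l}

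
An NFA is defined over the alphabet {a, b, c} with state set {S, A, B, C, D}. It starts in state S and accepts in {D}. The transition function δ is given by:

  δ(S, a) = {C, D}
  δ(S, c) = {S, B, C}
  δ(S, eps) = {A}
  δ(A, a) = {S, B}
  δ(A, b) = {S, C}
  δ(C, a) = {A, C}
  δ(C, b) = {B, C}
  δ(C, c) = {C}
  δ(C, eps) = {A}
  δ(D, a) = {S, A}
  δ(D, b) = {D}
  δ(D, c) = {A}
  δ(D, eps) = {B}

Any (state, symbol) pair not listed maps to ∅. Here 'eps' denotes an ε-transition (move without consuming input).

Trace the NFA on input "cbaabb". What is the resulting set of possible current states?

Start: ε-closure({S}) = {S, A}.
Read 'c': S→{S, B, C}, A→∅; union {S, B, C}; ε-closure = {S, A, B, C}.
Read 'b': S→∅, A→{S, C}, B→∅, C→{B, C}; union {S, B, C}; ε-closure = {S, A, B, C}.
Read 'a': S→{C, D}, A→{S, B}, B→∅, C→{A, C}; now {S, A, B, C, D}.
Read 'a': S→{C, D}, A→{S, B}, B→∅, C→{A, C}, D→{S, A}; now {S, A, B, C, D}.
Read 'b': S→∅, A→{S, C}, B→∅, C→{B, C}, D→{D}; union {S, B, C, D}; ε-closure = {S, A, B, C, D}.
Read 'b': S→∅, A→{S, C}, B→∅, C→{B, C}, D→{D}; union {S, B, C, D}; ε-closure = {S, A, B, C, D}.

{S, A, B, C, D}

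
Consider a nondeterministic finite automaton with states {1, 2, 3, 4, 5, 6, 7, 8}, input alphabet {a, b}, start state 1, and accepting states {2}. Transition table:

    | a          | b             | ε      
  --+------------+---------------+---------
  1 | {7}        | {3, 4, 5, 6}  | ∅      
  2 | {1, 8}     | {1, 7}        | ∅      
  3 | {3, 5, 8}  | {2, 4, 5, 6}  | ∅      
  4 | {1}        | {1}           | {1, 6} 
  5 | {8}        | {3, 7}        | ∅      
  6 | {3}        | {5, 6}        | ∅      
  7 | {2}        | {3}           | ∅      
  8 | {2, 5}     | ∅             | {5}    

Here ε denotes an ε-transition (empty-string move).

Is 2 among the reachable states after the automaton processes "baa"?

Start in {1}.
Read 'b': {1} → {1, 3, 4, 5, 6}.
Read 'a': {1, 3, 4, 5, 6} → {1, 3, 5, 7, 8}.
Read 'a': {1, 3, 5, 7, 8} → {2, 3, 5, 7, 8}.
State 2 is in {2, 3, 5, 7, 8}.

Yes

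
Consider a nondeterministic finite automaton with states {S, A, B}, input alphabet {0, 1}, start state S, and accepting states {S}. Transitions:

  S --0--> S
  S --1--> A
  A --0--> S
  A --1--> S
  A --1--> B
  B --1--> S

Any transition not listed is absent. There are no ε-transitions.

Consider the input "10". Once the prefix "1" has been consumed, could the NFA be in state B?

No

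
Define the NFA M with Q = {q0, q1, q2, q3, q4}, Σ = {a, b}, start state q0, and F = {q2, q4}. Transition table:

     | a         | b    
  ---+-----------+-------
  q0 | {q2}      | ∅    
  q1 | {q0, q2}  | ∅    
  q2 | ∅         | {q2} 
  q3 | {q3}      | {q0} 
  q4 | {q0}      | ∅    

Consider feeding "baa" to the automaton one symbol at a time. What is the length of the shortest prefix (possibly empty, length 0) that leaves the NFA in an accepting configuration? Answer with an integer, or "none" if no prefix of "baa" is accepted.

Start in {q0}.
Read 'b': {q0} → ∅.
The set is empty and remains empty for the remaining 2 symbols.
No reachable set along the way intersects F.

none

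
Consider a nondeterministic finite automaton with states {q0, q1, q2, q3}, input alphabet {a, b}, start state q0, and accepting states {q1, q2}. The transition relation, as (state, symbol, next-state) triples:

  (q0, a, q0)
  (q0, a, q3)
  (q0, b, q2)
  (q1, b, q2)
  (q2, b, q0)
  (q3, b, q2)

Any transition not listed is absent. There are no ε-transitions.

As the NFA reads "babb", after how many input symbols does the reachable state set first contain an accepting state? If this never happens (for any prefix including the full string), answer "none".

1

Start in {q0}.
Read 'b': q0→{q2}; now {q2}.
None of the earlier sets intersect F, but {q2} does.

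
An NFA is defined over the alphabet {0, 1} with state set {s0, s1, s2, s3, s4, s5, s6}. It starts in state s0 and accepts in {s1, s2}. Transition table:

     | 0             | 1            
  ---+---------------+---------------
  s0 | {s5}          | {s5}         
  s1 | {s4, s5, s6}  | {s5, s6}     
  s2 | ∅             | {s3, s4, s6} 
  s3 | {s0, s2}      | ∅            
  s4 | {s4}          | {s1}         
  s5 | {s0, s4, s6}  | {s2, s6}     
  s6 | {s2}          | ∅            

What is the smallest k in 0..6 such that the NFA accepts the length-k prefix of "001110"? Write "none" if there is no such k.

Start in {s0}.
Read '0': s0→{s5}; now {s5}.
Read '0': s5→{s0, s4, s6}; now {s0, s4, s6}.
Read '1': s0→{s5}, s4→{s1}, s6→∅; now {s1, s5}.
None of the earlier sets intersect F, but {s1, s5} does.

3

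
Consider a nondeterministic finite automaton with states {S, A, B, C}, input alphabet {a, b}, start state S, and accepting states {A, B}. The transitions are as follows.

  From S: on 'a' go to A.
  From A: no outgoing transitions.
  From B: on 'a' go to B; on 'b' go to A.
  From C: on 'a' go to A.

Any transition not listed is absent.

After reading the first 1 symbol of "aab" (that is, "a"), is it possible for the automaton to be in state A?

Yes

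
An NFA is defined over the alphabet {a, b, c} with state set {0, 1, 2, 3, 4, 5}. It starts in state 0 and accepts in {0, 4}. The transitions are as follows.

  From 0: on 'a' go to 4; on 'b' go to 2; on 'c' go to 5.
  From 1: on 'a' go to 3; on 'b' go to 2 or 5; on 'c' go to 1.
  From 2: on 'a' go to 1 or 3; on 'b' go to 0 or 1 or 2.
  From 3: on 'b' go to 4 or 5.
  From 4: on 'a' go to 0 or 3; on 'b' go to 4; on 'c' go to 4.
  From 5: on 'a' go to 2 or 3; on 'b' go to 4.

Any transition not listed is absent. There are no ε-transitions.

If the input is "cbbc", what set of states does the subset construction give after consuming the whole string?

{4}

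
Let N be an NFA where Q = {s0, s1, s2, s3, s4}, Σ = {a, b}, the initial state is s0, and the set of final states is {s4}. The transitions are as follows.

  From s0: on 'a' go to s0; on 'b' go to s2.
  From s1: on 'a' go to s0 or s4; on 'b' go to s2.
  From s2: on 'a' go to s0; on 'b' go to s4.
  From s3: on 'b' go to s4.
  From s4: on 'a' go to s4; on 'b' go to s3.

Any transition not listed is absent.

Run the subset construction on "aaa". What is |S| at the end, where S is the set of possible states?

1

Start in {s0}.
Read 'a': s0→{s0}; now {s0}.
Read 'a': s0→{s0}; now {s0}.
Read 'a': s0→{s0}; now {s0}.
That set has 1 state.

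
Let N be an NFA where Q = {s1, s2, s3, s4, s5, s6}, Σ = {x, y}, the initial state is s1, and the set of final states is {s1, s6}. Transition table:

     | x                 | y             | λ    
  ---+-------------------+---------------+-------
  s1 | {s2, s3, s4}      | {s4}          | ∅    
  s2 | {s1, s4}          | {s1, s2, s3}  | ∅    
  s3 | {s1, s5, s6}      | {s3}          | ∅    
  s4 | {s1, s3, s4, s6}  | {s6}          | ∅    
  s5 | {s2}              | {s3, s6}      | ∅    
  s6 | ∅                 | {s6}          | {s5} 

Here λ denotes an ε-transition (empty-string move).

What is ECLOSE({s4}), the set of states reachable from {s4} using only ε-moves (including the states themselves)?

Begin with {s4}.
No ε-moves leave this set, so the closure equals the set itself.

{s4}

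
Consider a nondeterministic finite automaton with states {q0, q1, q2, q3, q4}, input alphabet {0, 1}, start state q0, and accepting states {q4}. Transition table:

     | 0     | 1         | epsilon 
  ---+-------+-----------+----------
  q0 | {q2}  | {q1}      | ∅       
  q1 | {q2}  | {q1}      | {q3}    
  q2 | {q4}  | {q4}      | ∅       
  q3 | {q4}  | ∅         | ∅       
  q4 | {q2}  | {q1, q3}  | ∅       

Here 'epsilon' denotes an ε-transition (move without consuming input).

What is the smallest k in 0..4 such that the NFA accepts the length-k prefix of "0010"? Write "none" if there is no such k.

2

Start in {q0}.
Read '0': {q0} → {q2}.
Read '0': {q2} → {q4}.
None of the earlier sets intersect F, but {q4} does.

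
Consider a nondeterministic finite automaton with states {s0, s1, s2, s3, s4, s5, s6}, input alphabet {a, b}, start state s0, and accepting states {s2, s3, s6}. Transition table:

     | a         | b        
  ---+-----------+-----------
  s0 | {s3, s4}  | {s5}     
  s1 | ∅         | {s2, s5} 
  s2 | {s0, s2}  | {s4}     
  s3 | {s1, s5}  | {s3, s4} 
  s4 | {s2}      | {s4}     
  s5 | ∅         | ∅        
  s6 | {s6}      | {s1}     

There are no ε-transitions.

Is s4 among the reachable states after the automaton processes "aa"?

No

Start in {s0}.
Read 'a': s0→{s3, s4}; now {s3, s4}.
Read 'a': s3→{s1, s5}, s4→{s2}; now {s1, s2, s5}.
State s4 is not in {s1, s2, s5}.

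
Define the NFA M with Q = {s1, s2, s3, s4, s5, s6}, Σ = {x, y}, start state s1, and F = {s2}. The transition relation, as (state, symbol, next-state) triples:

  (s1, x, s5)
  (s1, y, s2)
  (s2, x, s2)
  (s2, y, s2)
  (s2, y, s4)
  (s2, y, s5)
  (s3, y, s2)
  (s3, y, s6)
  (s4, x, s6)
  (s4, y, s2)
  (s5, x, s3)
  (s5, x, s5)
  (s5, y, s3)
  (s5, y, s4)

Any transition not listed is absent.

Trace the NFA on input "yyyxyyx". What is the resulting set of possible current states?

{s2, s3, s5, s6}

Start in {s1}.
Read 'y': {s1} → {s2}.
Read 'y': {s2} → {s2, s4, s5}.
Read 'y': {s2, s4, s5} → {s2, s3, s4, s5}.
Read 'x': {s2, s3, s4, s5} → {s2, s3, s5, s6}.
Read 'y': {s2, s3, s5, s6} → {s2, s3, s4, s5, s6}.
Read 'y': {s2, s3, s4, s5, s6} → {s2, s3, s4, s5, s6}.
Read 'x': {s2, s3, s4, s5, s6} → {s2, s3, s5, s6}.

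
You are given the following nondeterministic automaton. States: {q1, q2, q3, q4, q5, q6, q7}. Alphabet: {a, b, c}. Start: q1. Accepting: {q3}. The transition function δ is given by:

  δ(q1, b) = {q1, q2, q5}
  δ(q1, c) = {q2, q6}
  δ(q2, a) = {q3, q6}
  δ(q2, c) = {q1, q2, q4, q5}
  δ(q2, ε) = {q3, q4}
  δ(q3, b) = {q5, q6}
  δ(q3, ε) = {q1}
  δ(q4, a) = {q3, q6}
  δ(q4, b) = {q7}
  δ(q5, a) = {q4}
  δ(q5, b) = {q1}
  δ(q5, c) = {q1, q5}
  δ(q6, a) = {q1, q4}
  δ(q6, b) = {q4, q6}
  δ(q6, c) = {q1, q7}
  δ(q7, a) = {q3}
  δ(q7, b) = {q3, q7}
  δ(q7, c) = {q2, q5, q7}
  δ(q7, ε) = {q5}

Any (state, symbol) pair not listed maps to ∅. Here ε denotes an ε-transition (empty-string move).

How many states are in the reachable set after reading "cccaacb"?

7

Start in {q1}.
Read 'c': q1→{q2, q6}; union {q2, q6}; ε-closure = {q1, q2, q3, q4, q6}.
Read 'c': q1→{q2, q6}, q2→{q1, q2, q4, q5}, q3→∅, q4→∅, q6→{q1, q7}; union {q1, q2, q4, q5, q6, q7}; ε-closure = {q1, q2, q3, q4, q5, q6, q7}.
Read 'c': q1→{q2, q6}, q2→{q1, q2, q4, q5}, q3→∅, q4→∅, q5→{q1, q5}, q6→{q1, q7}, q7→{q2, q5, q7}; union {q1, q2, q4, q5, q6, q7}; ε-closure = {q1, q2, q3, q4, q5, q6, q7}.
Read 'a': q1→∅, q2→{q3, q6}, q3→∅, q4→{q3, q6}, q5→{q4}, q6→{q1, q4}, q7→{q3}; now {q1, q3, q4, q6}.
Read 'a': q1→∅, q3→∅, q4→{q3, q6}, q6→{q1, q4}; now {q1, q3, q4, q6}.
Read 'c': q1→{q2, q6}, q3→∅, q4→∅, q6→{q1, q7}; union {q1, q2, q6, q7}; ε-closure = {q1, q2, q3, q4, q5, q6, q7}.
Read 'b': q1→{q1, q2, q5}, q2→∅, q3→{q5, q6}, q4→{q7}, q5→{q1}, q6→{q4, q6}, q7→{q3, q7}; now {q1, q2, q3, q4, q5, q6, q7}.
That set has 7 states.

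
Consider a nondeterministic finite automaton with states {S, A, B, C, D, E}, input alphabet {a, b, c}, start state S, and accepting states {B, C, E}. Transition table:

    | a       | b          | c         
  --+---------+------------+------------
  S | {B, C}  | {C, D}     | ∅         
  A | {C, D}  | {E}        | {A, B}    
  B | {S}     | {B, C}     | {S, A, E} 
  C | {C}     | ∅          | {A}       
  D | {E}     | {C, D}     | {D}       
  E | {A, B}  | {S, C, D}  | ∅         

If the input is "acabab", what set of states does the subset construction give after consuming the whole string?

Start in {S}.
Read 'a': {S} → {B, C}.
Read 'c': {B, C} → {S, A, E}.
Read 'a': {S, A, E} → {A, B, C, D}.
Read 'b': {A, B, C, D} → {B, C, D, E}.
Read 'a': {B, C, D, E} → {S, A, B, C, E}.
Read 'b': {S, A, B, C, E} → {S, B, C, D, E}.

{S, B, C, D, E}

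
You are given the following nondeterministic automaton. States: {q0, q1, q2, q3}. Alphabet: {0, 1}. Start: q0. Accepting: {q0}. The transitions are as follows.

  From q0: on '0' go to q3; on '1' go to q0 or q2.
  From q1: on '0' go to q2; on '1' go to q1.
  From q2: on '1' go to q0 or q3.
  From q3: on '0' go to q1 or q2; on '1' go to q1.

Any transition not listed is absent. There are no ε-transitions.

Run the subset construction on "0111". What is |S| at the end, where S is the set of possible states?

Start in {q0}.
Read '0': q0→{q3}; now {q3}.
Read '1': q3→{q1}; now {q1}.
Read '1': q1→{q1}; now {q1}.
Read '1': q1→{q1}; now {q1}.
That set has 1 state.

1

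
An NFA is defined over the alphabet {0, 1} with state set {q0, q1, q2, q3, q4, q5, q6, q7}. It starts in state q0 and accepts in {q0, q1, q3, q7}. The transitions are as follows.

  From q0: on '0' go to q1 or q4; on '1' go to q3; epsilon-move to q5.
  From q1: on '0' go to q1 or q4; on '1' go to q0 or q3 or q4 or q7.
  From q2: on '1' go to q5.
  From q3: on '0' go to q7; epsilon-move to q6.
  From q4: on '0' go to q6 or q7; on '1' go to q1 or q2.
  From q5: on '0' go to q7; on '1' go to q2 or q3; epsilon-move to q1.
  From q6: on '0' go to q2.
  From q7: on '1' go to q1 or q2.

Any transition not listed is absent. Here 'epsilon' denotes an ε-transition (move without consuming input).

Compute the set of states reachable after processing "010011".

Start: ε-closure({q0}) = {q0, q1, q5}.
Read '0': {q0, q1, q5} → {q1, q4, q7}.
Read '1': {q1, q4, q7} → {q0, q1, q2, q3, q4, q5, q6, q7}.
Read '0': {q0, q1, q2, q3, q4, q5, q6, q7} → {q1, q2, q4, q6, q7}.
Read '0': {q1, q2, q4, q6, q7} → {q1, q2, q4, q6, q7}.
Read '1': {q1, q2, q4, q6, q7} → {q0, q1, q2, q3, q4, q5, q6, q7}.
Read '1': {q0, q1, q2, q3, q4, q5, q6, q7} → {q0, q1, q2, q3, q4, q5, q6, q7}.

{q0, q1, q2, q3, q4, q5, q6, q7}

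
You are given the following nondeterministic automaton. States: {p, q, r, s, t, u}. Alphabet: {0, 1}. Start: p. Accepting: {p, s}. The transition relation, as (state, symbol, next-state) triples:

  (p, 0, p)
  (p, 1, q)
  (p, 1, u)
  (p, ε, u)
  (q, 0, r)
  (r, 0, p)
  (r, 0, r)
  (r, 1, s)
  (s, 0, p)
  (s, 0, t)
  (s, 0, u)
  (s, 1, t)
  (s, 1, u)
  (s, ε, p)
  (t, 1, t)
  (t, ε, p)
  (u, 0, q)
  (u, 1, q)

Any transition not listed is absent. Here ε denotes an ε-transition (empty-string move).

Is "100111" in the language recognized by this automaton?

Yes

Start: ε-closure({p}) = {p, u}.
Read '1': {p, u} → {q, u}.
Read '0': {q, u} → {q, r}.
Read '0': {q, r} → {p, r, u}.
Read '1': {p, r, u} → {p, q, s, u}.
Read '1': {p, q, s, u} → {p, q, t, u}.
Read '1': {p, q, t, u} → {p, q, t, u}.
The final set {p, q, t, u} contains the accepting state p.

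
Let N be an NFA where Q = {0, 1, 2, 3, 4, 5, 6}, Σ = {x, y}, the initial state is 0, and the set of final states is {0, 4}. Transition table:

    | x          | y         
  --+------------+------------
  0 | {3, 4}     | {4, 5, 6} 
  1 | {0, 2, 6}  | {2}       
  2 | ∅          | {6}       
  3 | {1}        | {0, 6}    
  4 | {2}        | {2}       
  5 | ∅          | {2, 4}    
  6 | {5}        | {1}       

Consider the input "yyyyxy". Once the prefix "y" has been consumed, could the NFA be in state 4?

Start in {0}.
Read 'y': 0→{4, 5, 6}; now {4, 5, 6}.
State 4 is in {4, 5, 6}.

Yes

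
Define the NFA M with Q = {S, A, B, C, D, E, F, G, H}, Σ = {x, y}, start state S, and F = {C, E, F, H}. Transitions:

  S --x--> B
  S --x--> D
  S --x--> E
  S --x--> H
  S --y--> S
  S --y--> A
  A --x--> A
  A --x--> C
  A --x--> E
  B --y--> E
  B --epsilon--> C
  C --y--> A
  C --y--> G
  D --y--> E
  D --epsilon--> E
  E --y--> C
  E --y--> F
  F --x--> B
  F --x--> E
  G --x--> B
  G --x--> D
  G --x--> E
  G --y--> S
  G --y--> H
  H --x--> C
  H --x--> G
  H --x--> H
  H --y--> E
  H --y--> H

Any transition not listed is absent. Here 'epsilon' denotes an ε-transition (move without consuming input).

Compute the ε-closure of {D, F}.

Begin with {D, F}.
ε-move D → E; add E.

{D, E, F}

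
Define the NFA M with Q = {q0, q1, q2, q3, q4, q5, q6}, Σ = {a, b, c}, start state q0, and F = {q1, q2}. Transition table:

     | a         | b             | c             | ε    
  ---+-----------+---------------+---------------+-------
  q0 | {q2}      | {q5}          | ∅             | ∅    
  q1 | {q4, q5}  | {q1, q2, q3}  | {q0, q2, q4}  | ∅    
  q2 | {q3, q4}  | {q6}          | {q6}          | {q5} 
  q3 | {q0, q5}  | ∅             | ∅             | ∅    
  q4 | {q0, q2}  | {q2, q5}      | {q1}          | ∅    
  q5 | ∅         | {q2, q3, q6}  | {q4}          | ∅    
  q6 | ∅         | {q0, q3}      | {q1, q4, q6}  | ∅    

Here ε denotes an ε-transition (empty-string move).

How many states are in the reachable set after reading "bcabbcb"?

5

Start in {q0}.
Read 'b': q0→{q5}; now {q5}.
Read 'c': q5→{q4}; now {q4}.
Read 'a': q4→{q0, q2}; union {q0, q2}; ε-closure = {q0, q2, q5}.
Read 'b': q0→{q5}, q2→{q6}, q5→{q2, q3, q6}; now {q2, q3, q5, q6}.
Read 'b': q2→{q6}, q3→∅, q5→{q2, q3, q6}, q6→{q0, q3}; union {q0, q2, q3, q6}; ε-closure = {q0, q2, q3, q5, q6}.
Read 'c': q0→∅, q2→{q6}, q3→∅, q5→{q4}, q6→{q1, q4, q6}; now {q1, q4, q6}.
Read 'b': q1→{q1, q2, q3}, q4→{q2, q5}, q6→{q0, q3}; now {q0, q1, q2, q3, q5}.
That set has 5 states.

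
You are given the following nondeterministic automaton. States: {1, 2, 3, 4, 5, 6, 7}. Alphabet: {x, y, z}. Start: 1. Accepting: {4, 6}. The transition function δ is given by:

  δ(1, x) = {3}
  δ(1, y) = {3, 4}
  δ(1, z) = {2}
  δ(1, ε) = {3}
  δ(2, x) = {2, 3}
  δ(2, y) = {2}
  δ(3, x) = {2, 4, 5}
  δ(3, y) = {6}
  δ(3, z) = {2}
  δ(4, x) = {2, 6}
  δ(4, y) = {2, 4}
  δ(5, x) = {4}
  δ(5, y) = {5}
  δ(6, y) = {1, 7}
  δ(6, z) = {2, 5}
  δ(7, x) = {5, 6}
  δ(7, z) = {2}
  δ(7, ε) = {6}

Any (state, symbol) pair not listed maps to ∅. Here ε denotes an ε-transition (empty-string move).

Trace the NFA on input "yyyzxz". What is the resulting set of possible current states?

{2}

Start: ε-closure({1}) = {1, 3}.
Read 'y': {1, 3} → {3, 4, 6}.
Read 'y': {3, 4, 6} → {1, 2, 3, 4, 6, 7}.
Read 'y': {1, 2, 3, 4, 6, 7} → {1, 2, 3, 4, 6, 7}.
Read 'z': {1, 2, 3, 4, 6, 7} → {2, 5}.
Read 'x': {2, 5} → {2, 3, 4}.
Read 'z': {2, 3, 4} → {2}.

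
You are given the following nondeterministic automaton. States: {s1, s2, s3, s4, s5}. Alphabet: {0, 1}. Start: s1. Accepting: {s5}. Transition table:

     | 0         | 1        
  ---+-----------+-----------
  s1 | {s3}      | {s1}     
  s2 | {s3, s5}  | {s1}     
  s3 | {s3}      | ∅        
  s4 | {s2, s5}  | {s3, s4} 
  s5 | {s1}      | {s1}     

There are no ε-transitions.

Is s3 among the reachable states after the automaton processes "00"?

Start in {s1}.
Read '0': s1→{s3}; now {s3}.
Read '0': s3→{s3}; now {s3}.
State s3 is in {s3}.

Yes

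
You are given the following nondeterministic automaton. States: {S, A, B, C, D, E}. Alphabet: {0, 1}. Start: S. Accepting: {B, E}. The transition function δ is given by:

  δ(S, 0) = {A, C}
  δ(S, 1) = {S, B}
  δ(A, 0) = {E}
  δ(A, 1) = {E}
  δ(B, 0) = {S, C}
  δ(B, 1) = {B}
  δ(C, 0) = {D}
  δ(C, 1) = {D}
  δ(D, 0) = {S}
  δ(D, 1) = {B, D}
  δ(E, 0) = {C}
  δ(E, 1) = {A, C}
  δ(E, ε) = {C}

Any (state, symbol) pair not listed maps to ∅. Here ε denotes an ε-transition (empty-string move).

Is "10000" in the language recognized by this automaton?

No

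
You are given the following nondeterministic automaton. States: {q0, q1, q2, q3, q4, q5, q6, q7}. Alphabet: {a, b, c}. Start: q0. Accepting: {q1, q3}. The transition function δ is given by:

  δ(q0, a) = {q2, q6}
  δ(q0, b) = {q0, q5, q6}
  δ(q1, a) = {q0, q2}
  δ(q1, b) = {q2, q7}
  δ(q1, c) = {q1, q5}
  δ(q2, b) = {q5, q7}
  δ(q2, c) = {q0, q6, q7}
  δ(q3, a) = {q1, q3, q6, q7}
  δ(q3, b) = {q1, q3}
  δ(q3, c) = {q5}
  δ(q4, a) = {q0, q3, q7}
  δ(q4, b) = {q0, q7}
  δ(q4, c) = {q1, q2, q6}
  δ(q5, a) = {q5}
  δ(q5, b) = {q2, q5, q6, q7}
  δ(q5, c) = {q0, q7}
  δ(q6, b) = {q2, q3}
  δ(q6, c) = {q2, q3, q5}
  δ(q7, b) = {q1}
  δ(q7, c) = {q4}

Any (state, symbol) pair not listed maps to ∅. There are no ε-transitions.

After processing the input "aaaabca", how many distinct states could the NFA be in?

Start in {q0}.
Read 'a': {q0} → {q2, q6}.
Read 'a': {q2, q6} → ∅.
The set is empty and remains empty for the remaining 5 symbols.
That set has 0 states.

0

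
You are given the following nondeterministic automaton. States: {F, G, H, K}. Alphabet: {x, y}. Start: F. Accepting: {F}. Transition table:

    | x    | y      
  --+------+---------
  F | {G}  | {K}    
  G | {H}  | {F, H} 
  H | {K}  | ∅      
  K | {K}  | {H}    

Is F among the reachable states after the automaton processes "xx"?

No

Start in {F}.
Read 'x': F→{G}; now {G}.
Read 'x': G→{H}; now {H}.
State F is not in {H}.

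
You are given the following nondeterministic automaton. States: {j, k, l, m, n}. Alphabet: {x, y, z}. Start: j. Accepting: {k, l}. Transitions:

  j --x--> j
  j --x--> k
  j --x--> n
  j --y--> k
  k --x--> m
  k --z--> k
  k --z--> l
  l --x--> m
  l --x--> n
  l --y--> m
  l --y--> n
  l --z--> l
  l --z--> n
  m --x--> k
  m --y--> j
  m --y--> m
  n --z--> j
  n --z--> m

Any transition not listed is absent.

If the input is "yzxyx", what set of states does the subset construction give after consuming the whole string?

Start in {j}.
Read 'y': {j} → {k}.
Read 'z': {k} → {k, l}.
Read 'x': {k, l} → {m, n}.
Read 'y': {m, n} → {j, m}.
Read 'x': {j, m} → {j, k, n}.

{j, k, n}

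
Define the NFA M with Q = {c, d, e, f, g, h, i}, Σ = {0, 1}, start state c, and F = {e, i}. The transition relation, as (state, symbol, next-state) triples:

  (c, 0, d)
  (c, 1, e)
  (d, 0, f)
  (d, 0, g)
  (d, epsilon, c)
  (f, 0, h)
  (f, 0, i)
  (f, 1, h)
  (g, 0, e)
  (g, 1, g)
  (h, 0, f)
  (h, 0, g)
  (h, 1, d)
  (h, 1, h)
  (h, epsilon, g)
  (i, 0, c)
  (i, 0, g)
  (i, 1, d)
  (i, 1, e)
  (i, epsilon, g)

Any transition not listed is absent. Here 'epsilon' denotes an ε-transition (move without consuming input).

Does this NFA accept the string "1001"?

No

Start in {c}.
Read '1': {c} → {e}.
Read '0': {e} → ∅.
The set is empty and remains empty for the remaining 2 symbols.
The final set ∅ contains no accepting state.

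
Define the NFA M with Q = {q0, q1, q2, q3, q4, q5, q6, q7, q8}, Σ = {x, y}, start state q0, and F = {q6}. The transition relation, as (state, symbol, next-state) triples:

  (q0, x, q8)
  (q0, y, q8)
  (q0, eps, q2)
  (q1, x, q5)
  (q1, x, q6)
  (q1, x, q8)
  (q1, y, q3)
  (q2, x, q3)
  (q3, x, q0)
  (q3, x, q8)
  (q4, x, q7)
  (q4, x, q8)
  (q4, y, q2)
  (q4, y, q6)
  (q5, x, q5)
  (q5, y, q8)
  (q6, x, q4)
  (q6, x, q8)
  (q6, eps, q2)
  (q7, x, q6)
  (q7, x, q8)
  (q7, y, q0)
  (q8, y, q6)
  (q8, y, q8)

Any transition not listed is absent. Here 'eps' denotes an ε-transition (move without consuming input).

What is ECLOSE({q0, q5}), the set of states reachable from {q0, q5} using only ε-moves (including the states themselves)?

Begin with {q0, q5}.
ε-move q0 → q2; add q2.

{q0, q2, q5}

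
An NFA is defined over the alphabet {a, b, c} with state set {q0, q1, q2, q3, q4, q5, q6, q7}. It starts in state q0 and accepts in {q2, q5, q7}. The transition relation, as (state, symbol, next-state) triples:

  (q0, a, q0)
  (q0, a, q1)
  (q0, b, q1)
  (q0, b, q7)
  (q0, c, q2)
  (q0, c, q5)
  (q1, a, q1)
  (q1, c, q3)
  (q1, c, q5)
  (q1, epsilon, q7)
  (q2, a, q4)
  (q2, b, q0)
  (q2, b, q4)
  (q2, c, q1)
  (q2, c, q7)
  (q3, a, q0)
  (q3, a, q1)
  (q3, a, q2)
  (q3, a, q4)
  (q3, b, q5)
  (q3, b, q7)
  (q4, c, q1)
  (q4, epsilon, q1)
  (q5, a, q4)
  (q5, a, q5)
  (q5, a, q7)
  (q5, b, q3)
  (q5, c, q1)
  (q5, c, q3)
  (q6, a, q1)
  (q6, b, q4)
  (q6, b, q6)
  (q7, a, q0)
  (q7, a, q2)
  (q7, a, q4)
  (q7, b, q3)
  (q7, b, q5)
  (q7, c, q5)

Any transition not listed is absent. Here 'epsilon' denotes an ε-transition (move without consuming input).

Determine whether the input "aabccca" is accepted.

Yes

Start in {q0}.
Read 'a': q0→{q0, q1}; union {q0, q1}; ε-closure = {q0, q1, q7}.
Read 'a': q0→{q0, q1}, q1→{q1}, q7→{q0, q2, q4}; union {q0, q1, q2, q4}; ε-closure = {q0, q1, q2, q4, q7}.
Read 'b': q0→{q1, q7}, q1→∅, q2→{q0, q4}, q4→∅, q7→{q3, q5}; now {q0, q1, q3, q4, q5, q7}.
Read 'c': q0→{q2, q5}, q1→{q3, q5}, q3→∅, q4→{q1}, q5→{q1, q3}, q7→{q5}; union {q1, q2, q3, q5}; ε-closure = {q1, q2, q3, q5, q7}.
Read 'c': q1→{q3, q5}, q2→{q1, q7}, q3→∅, q5→{q1, q3}, q7→{q5}; now {q1, q3, q5, q7}.
Read 'c': q1→{q3, q5}, q3→∅, q5→{q1, q3}, q7→{q5}; union {q1, q3, q5}; ε-closure = {q1, q3, q5, q7}.
Read 'a': q1→{q1}, q3→{q0, q1, q2, q4}, q5→{q4, q5, q7}, q7→{q0, q2, q4}; now {q0, q1, q2, q4, q5, q7}.
The final set {q0, q1, q2, q4, q5, q7} contains the accepting states q2, q5, q7.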